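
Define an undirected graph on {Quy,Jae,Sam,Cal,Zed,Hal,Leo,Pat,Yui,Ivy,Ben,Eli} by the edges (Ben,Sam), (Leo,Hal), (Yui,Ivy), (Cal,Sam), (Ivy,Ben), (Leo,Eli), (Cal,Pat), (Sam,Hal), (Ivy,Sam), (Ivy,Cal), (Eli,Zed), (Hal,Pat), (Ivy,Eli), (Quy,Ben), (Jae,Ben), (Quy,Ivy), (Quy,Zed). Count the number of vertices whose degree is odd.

6

Degrees: Quy:3, Jae:1, Sam:4, Cal:3, Zed:2, Hal:3, Leo:2, Pat:2, Yui:1, Ivy:6, Ben:4, Eli:3
Odd-degree vertices: Quy, Jae, Cal, Hal, Yui, Eli.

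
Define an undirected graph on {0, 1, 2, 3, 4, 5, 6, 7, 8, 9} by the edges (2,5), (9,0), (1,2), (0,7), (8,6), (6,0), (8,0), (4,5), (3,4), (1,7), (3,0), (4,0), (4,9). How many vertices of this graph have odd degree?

0

Degrees: 0:6, 1:2, 2:2, 3:2, 4:4, 5:2, 6:2, 7:2, 8:2, 9:2
Odd-degree vertices: none.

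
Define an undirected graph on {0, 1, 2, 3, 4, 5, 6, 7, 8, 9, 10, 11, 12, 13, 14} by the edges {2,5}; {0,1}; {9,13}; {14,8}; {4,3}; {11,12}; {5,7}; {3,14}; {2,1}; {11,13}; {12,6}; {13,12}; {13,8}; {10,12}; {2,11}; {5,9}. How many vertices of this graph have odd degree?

Degrees: 0:1, 1:2, 2:3, 3:2, 4:1, 5:3, 6:1, 7:1, 8:2, 9:2, 10:1, 11:3, 12:4, 13:4, 14:2
Odd-degree vertices: 0, 2, 4, 5, 6, 7, 10, 11.

8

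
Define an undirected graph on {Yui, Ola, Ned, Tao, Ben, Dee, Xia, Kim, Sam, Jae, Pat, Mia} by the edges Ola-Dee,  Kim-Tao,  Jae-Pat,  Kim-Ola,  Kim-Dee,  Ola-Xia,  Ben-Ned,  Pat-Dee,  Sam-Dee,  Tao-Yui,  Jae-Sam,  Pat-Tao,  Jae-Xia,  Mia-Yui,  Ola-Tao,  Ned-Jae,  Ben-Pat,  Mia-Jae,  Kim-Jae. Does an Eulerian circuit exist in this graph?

Degrees: Yui:2, Ola:4, Ned:2, Tao:4, Ben:2, Dee:4, Xia:2, Kim:4, Sam:2, Jae:6, Pat:4, Mia:2
Every vertex has even degree and the edges form a single connected piece, so an Eulerian circuit exists.

Yes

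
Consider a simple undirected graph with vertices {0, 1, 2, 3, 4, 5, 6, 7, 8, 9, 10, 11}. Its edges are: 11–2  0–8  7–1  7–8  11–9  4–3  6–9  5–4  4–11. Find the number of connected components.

Component: {10}
Component: {0, 1, 7, 8}
Component: {2, 3, 4, 5, 6, 9, 11}

3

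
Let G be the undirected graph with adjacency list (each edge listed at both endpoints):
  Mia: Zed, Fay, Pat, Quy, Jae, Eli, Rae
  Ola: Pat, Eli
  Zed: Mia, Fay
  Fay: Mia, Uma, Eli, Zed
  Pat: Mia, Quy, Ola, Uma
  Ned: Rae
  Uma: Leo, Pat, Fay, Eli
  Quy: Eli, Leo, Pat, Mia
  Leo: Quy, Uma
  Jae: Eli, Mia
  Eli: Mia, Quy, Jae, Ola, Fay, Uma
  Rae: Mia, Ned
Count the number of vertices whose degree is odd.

2

Degrees: Mia:7, Ola:2, Zed:2, Fay:4, Pat:4, Ned:1, Uma:4, Quy:4, Leo:2, Jae:2, Eli:6, Rae:2
Odd-degree vertices: Mia, Ned.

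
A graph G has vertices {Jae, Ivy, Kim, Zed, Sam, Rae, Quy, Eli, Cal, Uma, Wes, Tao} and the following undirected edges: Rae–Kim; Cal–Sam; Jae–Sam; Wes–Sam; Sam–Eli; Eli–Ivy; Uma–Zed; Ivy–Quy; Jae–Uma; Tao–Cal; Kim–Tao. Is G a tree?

Yes

|V| = 12, |E| = 11.
Connected and |E| = |V| - 1, which characterizes a tree.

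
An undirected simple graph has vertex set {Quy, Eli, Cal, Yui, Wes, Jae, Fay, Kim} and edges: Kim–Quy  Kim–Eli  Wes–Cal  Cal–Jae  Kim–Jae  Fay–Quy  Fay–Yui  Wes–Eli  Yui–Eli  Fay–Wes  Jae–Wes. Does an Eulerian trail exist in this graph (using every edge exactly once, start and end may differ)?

Degrees: Quy:2, Eli:3, Cal:2, Yui:2, Wes:4, Jae:3, Fay:3, Kim:3
Odd-degree vertices: Eli, Jae, Fay, Kim (4 total).
With 4 odd-degree vertices (more than two), no single trail can use every edge.

No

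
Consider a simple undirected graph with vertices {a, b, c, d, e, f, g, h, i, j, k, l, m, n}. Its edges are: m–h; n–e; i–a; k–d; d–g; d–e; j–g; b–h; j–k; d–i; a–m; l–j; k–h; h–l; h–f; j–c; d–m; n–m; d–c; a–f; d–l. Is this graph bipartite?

Partition the vertices as {b, c, e, f, g, i, k, l, m} vs {a, d, h, j, n}. Each listed edge has one endpoint in each part, so the graph is bipartite.

Yes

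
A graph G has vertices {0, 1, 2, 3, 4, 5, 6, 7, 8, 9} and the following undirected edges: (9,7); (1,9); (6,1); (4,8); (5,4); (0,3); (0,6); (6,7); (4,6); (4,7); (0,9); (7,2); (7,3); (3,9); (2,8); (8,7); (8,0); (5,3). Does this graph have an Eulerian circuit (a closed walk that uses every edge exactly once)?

Degrees: 0:4, 1:2, 2:2, 3:4, 4:4, 5:2, 6:4, 7:6, 8:4, 9:4
Every vertex has even degree and the edges form a single connected piece, so an Eulerian circuit exists.

Yes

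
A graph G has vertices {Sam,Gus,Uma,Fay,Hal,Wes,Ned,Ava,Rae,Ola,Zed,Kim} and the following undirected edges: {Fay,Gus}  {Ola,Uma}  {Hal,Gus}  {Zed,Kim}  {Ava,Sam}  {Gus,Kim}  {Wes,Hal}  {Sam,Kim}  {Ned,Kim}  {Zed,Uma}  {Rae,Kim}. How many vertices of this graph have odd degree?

8

Degrees: Sam:2, Gus:3, Uma:2, Fay:1, Hal:2, Wes:1, Ned:1, Ava:1, Rae:1, Ola:1, Zed:2, Kim:5
Odd-degree vertices: Gus, Fay, Wes, Ned, Ava, Rae, Ola, Kim.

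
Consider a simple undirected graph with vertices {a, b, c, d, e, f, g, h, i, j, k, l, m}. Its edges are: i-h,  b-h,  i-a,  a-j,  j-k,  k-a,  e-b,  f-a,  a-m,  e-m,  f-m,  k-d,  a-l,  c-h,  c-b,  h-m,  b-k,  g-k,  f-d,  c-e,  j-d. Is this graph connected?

Starting from a and exploring outward reaches every vertex (a, k, j, i, l, f, m, b, d, g, h, e, c); the graph is connected.

Yes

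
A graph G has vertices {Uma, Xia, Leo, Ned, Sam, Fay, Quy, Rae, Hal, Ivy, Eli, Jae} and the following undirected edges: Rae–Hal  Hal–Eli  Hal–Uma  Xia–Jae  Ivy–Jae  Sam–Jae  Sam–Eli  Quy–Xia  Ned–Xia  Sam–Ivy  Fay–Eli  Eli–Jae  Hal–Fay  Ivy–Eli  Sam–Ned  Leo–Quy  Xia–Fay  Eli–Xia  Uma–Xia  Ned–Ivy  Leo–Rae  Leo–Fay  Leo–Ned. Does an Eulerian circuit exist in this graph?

Degrees: Uma:2, Xia:6, Leo:4, Ned:4, Sam:4, Fay:4, Quy:2, Rae:2, Hal:4, Ivy:4, Eli:6, Jae:4
Every vertex has even degree and the edges form a single connected piece, so an Eulerian circuit exists.

Yes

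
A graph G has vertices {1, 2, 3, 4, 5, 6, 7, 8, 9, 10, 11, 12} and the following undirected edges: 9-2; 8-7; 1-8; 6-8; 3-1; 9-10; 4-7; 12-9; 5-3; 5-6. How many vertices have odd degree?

Degrees: 1:2, 2:1, 3:2, 4:1, 5:2, 6:2, 7:2, 8:3, 9:3, 10:1, 11:0, 12:1
Odd-degree vertices: 2, 4, 8, 9, 10, 12.

6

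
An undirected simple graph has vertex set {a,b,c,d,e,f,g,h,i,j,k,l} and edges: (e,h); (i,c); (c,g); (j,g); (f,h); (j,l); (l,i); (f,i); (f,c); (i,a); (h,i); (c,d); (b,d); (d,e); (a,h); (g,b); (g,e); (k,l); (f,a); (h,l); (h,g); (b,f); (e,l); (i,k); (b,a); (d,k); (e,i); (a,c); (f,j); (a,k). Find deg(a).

6

Neighbors of a: b, c, f, h, i, k.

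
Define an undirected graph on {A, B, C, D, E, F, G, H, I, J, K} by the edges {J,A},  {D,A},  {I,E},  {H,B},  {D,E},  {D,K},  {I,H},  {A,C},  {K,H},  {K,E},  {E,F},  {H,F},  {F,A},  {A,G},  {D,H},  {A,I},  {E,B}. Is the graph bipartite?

H-D-K-H is an odd cycle (length 3), and a bipartite graph can contain only even cycles.

No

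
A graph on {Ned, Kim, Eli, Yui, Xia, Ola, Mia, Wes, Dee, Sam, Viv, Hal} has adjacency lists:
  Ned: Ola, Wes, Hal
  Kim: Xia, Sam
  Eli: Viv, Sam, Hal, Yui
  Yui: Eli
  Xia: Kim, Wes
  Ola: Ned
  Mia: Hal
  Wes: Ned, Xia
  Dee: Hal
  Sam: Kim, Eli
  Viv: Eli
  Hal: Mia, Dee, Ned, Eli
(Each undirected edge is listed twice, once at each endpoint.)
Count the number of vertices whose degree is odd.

6

Degrees: Ned:3, Kim:2, Eli:4, Yui:1, Xia:2, Ola:1, Mia:1, Wes:2, Dee:1, Sam:2, Viv:1, Hal:4
Odd-degree vertices: Ned, Yui, Ola, Mia, Dee, Viv.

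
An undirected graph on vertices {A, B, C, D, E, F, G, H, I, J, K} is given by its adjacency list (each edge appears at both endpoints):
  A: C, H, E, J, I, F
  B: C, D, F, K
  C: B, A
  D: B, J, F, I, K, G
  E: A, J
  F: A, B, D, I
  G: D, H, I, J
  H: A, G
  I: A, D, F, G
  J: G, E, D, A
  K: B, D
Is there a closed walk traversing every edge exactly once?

Yes

Degrees: A:6, B:4, C:2, D:6, E:2, F:4, G:4, H:2, I:4, J:4, K:2
Every vertex has even degree and the edges form a single connected piece, so an Eulerian circuit exists.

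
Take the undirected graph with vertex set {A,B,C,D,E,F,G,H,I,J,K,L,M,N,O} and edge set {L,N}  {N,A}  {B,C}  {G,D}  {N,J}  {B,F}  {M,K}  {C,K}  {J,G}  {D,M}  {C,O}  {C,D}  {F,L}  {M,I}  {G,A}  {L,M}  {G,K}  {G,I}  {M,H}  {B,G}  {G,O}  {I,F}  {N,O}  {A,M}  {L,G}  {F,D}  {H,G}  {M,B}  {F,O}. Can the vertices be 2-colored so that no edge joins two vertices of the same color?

A valid 2-coloring puts {C, E, F, G, M, N} on one side and {A, B, D, H, I, J, K, L, O} on the other; every edge crosses between the two sides.

Yes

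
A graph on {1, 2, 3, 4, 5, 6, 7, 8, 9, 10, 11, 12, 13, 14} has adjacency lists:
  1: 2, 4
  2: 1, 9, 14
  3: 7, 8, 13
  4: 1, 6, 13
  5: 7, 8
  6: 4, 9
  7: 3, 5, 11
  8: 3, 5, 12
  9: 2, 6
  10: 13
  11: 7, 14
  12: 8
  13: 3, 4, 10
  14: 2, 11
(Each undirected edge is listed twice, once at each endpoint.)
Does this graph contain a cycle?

|V| = 14, |E| = 16, number of components = 1.
Since 16 > 14 - 1, a cycle must exist; for instance 1-4-13-3-7-11-14-2-1.

Yes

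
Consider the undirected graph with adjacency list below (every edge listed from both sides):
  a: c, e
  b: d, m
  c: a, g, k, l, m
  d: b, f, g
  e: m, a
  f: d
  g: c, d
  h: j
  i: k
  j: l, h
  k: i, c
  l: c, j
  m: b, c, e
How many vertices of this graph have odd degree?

Degrees: a:2, b:2, c:5, d:3, e:2, f:1, g:2, h:1, i:1, j:2, k:2, l:2, m:3
Odd-degree vertices: c, d, f, h, i, m.

6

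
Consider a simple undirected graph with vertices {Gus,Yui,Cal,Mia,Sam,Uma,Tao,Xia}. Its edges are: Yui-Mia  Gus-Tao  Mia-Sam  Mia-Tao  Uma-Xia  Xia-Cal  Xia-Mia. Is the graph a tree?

|V| = 8, |E| = 7.
It is connected with exactly 7 edges, hence acyclic — it is a tree.

Yes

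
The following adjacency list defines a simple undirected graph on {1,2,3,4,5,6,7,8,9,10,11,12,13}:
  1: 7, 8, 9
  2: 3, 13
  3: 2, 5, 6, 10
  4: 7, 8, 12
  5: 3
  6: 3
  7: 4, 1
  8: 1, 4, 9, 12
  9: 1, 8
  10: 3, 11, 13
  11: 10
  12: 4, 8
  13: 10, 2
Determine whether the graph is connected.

No

Component: {1, 4, 7, 8, 9, 12}
Component: {2, 3, 5, 6, 10, 11, 13}
There are 2 separate components, so the graph is not connected.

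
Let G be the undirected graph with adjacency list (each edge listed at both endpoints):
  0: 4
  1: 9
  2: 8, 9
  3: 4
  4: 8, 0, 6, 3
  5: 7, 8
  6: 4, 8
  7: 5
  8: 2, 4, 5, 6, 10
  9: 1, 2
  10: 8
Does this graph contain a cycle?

Yes

The graph has 11 vertices, 11 edges, and 1 connected component.
One cycle is 4-6-8-4.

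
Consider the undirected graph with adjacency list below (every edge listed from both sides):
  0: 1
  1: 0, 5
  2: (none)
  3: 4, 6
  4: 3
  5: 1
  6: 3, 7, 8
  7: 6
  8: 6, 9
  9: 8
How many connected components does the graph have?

3

Component: {2}
Component: {0, 1, 5}
Component: {3, 4, 6, 7, 8, 9}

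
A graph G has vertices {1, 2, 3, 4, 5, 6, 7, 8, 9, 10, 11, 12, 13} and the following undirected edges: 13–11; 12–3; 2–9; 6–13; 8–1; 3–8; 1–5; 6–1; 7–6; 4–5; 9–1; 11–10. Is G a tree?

Yes

|V| = 13, |E| = 12.
Connected and |E| = |V| - 1, which characterizes a tree.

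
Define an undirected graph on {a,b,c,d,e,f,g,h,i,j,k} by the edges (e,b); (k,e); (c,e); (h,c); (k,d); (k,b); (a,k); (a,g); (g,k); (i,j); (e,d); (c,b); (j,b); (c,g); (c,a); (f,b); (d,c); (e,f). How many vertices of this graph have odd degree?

8

Degrees: a:3, b:5, c:6, d:3, e:5, f:2, g:3, h:1, i:1, j:2, k:5
Odd-degree vertices: a, b, d, e, g, h, i, k.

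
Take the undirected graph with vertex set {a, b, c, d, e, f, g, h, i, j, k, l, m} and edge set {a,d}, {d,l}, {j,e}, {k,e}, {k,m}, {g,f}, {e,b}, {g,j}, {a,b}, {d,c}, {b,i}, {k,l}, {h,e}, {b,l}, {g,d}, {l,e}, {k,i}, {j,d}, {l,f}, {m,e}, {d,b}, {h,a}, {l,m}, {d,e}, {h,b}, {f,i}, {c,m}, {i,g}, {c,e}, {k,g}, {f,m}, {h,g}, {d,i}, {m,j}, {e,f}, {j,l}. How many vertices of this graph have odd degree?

Degrees: a:3, b:6, c:3, d:8, e:9, f:5, g:6, h:4, i:5, j:5, k:5, l:7, m:6
Odd-degree vertices: a, c, e, f, i, j, k, l.

8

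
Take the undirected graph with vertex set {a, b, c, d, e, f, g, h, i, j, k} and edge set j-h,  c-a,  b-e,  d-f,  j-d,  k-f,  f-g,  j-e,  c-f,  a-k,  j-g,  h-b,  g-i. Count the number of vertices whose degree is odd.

2

Degrees: a:2, b:2, c:2, d:2, e:2, f:4, g:3, h:2, i:1, j:4, k:2
Odd-degree vertices: g, i.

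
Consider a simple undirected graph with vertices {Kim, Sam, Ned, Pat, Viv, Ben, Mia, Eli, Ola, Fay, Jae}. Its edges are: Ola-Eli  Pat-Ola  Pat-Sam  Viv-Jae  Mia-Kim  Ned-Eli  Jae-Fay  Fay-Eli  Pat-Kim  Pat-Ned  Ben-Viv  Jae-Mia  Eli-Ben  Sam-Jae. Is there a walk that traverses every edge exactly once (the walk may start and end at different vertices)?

Degrees: Kim:2, Sam:2, Ned:2, Pat:4, Viv:2, Ben:2, Mia:2, Eli:4, Ola:2, Fay:2, Jae:4
Odd-degree vertices: none (0 total).
The non-isolated vertices are connected and exactly 0 have odd degree, so an Eulerian trail exists.

Yes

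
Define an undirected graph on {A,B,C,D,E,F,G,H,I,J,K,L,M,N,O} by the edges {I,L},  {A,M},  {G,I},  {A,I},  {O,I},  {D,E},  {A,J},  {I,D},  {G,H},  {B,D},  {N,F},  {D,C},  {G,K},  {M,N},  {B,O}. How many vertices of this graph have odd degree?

10

Degrees: A:3, B:2, C:1, D:4, E:1, F:1, G:3, H:1, I:5, J:1, K:1, L:1, M:2, N:2, O:2
Odd-degree vertices: A, C, E, F, G, H, I, J, K, L.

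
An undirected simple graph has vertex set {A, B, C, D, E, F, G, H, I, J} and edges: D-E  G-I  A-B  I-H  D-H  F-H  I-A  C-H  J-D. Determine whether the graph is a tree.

Yes

The graph has 10 vertices and 9 edges.
Connected and |E| = |V| - 1, which characterizes a tree.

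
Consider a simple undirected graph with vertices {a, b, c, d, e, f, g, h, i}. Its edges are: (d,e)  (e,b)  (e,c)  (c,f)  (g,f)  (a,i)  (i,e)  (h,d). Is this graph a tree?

|V| = 9, |E| = 8.
Connected and |E| = |V| - 1, which characterizes a tree.

Yes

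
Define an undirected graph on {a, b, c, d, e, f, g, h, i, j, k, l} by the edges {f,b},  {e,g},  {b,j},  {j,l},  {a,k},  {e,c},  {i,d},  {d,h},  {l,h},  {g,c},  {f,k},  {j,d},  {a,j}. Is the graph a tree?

No

The graph has 12 vertices and 13 edges.
It is not connected, so it is not a tree.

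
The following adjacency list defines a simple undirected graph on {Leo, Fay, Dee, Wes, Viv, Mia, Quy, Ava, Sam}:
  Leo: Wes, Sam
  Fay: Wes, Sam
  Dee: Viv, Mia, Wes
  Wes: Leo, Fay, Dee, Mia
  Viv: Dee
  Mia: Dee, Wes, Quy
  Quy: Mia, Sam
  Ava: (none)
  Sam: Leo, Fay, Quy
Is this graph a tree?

No

|V| = 9, |E| = 10.
It splits into 2 components, so it cannot be a tree.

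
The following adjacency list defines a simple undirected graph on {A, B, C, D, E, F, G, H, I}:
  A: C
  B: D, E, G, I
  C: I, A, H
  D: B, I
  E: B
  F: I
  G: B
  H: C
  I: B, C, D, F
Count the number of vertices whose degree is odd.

6

Degrees: A:1, B:4, C:3, D:2, E:1, F:1, G:1, H:1, I:4
Odd-degree vertices: A, C, E, F, G, H.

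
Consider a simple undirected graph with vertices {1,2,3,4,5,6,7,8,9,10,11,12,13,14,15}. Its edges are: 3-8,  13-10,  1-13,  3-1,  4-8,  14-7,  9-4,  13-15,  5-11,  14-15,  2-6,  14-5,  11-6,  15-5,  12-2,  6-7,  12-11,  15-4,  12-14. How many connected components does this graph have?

Component: {1, 2, 3, 4, 5, 6, 7, 8, 9, 10, 11, 12, 13, 14, 15}

1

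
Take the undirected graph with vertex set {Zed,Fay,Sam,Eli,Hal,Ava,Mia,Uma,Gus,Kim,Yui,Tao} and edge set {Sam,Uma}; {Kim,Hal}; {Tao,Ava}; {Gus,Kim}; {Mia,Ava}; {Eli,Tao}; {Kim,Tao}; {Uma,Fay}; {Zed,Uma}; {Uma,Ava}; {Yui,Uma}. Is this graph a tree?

The graph has 12 vertices and 11 edges.
It is connected with exactly 11 edges, hence acyclic — it is a tree.

Yes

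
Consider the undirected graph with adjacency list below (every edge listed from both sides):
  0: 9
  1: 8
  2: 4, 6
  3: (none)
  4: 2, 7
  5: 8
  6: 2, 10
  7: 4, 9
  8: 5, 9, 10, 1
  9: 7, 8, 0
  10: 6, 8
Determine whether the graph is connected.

Component: {3}
Component: {0, 1, 2, 4, 5, 6, 7, 8, 9, 10}
No edge joins these 2 groups, so the graph is disconnected.

No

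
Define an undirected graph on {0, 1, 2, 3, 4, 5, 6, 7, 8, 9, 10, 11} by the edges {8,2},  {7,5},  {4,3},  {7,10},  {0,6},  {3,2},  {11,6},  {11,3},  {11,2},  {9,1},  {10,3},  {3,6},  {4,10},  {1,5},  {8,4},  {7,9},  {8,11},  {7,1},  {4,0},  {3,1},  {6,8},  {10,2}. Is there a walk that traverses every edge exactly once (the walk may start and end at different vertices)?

Degrees: 0:2, 1:4, 2:4, 3:6, 4:4, 5:2, 6:4, 7:4, 8:4, 9:2, 10:4, 11:4
Odd-degree vertices: none (0 total).
With 0 odd-degree vertices and all edges in one connected piece, an Eulerian trail exists.

Yes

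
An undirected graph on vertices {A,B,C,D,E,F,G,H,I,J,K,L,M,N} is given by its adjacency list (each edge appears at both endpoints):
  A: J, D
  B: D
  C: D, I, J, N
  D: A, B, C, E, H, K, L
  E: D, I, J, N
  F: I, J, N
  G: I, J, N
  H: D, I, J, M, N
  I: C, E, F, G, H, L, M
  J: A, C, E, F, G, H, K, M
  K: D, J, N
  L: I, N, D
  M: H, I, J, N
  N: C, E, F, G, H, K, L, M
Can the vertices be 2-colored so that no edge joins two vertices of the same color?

No

M-H-N-M is an odd cycle (length 3), and a bipartite graph can contain only even cycles.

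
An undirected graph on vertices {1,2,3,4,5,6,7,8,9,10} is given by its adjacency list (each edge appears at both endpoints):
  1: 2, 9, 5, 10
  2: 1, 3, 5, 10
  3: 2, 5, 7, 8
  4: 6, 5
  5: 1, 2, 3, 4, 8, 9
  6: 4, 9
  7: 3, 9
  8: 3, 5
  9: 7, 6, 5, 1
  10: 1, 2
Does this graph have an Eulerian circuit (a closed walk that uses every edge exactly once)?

Degrees: 1:4, 2:4, 3:4, 4:2, 5:6, 6:2, 7:2, 8:2, 9:4, 10:2
All degrees are even and the non-isolated vertices are connected — an Eulerian circuit exists.

Yes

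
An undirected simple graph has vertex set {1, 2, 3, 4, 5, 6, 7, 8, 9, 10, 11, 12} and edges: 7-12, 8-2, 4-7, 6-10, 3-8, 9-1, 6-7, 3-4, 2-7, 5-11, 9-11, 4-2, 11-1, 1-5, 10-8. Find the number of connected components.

Component: {1, 5, 9, 11}
Component: {2, 3, 4, 6, 7, 8, 10, 12}

2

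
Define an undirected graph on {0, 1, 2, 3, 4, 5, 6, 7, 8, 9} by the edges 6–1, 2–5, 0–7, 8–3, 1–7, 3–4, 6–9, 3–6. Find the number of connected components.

Component: {2, 5}
Component: {0, 1, 3, 4, 6, 7, 8, 9}

2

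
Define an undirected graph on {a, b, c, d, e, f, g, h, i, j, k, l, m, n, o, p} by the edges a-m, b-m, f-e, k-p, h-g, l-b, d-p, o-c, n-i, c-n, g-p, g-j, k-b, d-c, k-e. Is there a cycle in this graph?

No

|V| = 16, |E| = 15, number of components = 1.
Since 15 = 16 - 1, the graph is a forest and contains no cycle.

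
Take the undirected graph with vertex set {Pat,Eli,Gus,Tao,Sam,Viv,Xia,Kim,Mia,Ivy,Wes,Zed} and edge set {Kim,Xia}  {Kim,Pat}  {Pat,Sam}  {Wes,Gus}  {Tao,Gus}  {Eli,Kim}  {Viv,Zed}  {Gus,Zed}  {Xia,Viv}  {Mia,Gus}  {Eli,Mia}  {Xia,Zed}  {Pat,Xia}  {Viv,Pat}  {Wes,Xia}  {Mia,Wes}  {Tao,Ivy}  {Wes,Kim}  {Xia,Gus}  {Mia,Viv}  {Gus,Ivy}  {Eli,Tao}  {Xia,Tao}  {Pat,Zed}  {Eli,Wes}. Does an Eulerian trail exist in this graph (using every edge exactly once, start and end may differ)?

Degrees: Pat:5, Eli:4, Gus:6, Tao:4, Sam:1, Viv:4, Xia:7, Kim:4, Mia:4, Ivy:2, Wes:5, Zed:4
Odd-degree vertices: Pat, Sam, Xia, Wes (4 total).
With 4 odd-degree vertices (more than two), no single trail can use every edge.

No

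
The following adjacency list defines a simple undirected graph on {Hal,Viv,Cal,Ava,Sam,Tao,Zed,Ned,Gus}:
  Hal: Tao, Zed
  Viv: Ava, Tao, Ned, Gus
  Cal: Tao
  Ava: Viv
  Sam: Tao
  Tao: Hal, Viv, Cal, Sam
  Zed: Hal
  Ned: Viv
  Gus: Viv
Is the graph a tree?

The graph has 9 vertices and 8 edges.
It is connected with exactly 8 edges, hence acyclic — it is a tree.

Yes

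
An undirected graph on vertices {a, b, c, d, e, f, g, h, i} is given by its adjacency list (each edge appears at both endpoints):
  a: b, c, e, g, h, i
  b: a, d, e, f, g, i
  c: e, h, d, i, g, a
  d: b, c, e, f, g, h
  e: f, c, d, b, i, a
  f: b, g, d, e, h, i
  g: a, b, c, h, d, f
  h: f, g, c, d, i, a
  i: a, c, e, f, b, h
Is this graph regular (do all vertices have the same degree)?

Yes

Degrees: a:6, b:6, c:6, d:6, e:6, f:6, g:6, h:6, i:6
All degrees equal 6; the graph is regular.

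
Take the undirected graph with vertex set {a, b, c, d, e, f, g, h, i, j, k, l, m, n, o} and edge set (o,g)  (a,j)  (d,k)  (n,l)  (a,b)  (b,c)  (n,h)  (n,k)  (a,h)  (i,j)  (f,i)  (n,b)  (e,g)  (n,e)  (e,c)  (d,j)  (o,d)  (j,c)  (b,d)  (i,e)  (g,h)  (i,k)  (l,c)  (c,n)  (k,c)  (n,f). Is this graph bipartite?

The cycle c-n-k-c has length 3, which is odd, so the graph is not bipartite.

No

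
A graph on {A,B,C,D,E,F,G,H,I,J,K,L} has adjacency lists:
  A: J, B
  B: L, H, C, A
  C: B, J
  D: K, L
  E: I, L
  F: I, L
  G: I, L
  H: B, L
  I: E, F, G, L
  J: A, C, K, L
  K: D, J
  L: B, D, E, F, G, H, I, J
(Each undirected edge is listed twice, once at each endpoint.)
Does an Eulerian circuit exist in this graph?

Yes

Degrees: A:2, B:4, C:2, D:2, E:2, F:2, G:2, H:2, I:4, J:4, K:2, L:8
All degrees are even and the non-isolated vertices are connected — an Eulerian circuit exists.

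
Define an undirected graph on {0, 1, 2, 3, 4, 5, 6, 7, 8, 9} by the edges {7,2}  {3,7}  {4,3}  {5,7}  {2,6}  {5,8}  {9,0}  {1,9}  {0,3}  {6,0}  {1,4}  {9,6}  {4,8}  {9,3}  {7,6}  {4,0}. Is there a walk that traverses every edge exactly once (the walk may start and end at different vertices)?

Degrees: 0:4, 1:2, 2:2, 3:4, 4:4, 5:2, 6:4, 7:4, 8:2, 9:4
Odd-degree vertices: none (0 total).
With 0 odd-degree vertices and all edges in one connected piece, an Eulerian trail exists.

Yes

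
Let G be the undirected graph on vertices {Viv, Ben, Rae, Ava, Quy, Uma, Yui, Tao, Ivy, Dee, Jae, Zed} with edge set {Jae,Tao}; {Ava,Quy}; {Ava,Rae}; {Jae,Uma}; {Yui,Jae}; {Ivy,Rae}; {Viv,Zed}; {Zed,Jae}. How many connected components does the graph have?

Component: {Ben}
Component: {Dee}
Component: {Rae, Ava, Quy, Ivy}
Component: {Viv, Uma, Yui, Tao, Jae, Zed}

4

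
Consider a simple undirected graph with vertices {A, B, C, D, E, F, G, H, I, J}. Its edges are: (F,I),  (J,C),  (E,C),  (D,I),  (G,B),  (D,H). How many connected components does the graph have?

4

Component: {A}
Component: {B, G}
Component: {C, E, J}
Component: {D, F, H, I}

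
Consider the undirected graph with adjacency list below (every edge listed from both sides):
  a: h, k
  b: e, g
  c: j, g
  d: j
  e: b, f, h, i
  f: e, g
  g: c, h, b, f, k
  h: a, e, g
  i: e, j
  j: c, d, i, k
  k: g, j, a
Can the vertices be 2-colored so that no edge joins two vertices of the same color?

Yes

Partition the vertices as {b, c, d, f, h, i, k} vs {a, e, g, j}. Each listed edge has one endpoint in each part, so the graph is bipartite.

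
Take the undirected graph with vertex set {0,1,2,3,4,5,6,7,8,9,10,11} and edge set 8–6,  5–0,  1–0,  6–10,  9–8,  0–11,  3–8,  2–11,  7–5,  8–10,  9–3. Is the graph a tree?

|V| = 12, |E| = 11.
It is not connected, so it is not a tree.

No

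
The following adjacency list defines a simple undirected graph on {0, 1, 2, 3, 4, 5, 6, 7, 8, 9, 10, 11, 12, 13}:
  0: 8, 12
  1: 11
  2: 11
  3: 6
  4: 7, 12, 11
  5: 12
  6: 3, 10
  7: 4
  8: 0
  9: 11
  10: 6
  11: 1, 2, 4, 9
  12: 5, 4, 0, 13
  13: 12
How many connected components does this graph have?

2

Component: {3, 6, 10}
Component: {0, 1, 2, 4, 5, 7, 8, 9, 11, 12, 13}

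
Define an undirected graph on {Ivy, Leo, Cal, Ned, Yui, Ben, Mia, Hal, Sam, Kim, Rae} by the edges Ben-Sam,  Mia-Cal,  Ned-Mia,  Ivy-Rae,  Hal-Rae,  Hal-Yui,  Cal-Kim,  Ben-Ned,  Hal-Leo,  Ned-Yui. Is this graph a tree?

Yes

|V| = 11, |E| = 10.
It is connected with exactly 10 edges, hence acyclic — it is a tree.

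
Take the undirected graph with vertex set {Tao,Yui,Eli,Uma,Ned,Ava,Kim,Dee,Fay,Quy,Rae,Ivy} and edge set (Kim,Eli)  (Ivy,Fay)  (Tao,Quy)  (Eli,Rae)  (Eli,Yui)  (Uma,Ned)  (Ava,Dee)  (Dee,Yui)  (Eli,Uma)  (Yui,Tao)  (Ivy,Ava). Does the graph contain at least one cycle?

|V| = 12, |E| = 11, number of components = 1.
Since 11 = 12 - 1, the graph is a forest and contains no cycle.

No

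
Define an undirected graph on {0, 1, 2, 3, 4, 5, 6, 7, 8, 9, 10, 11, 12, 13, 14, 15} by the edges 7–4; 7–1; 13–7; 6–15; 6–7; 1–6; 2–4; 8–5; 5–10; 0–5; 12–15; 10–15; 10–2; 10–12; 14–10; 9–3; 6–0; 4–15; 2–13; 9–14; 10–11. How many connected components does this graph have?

1

Component: {0, 1, 2, 3, 4, 5, 6, 7, 8, 9, 10, 11, 12, 13, 14, 15}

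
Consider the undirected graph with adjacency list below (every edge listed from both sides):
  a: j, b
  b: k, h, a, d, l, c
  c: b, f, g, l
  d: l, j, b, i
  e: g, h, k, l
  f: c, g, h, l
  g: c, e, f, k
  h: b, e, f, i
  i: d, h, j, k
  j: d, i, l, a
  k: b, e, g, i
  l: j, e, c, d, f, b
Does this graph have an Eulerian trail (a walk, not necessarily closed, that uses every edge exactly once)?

Degrees: a:2, b:6, c:4, d:4, e:4, f:4, g:4, h:4, i:4, j:4, k:4, l:6
Odd-degree vertices: none (0 total).
The non-isolated vertices are connected and exactly 0 have odd degree, so an Eulerian trail exists.

Yes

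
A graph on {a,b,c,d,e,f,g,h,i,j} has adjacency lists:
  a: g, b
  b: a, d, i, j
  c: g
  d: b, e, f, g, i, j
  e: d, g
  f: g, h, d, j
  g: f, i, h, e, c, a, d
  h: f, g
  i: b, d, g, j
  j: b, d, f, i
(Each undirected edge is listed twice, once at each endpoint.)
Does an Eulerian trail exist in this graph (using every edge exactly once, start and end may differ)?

Yes

Degrees: a:2, b:4, c:1, d:6, e:2, f:4, g:7, h:2, i:4, j:4
Odd-degree vertices: c, g (2 total).
The non-isolated vertices are connected and exactly 2 have odd degree, so an Eulerian trail exists (from c to g).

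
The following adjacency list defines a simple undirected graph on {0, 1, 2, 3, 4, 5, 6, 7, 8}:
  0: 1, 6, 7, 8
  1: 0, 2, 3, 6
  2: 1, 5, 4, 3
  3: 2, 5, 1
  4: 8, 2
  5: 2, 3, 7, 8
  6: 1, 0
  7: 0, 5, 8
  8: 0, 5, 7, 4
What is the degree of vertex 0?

4

Neighbors of 0: 1, 6, 7, 8.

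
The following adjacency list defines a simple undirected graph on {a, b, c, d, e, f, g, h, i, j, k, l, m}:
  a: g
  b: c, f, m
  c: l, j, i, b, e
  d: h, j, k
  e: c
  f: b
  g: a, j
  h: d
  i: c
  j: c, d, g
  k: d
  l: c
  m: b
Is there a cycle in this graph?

No

The graph has 13 vertices, 12 edges, and 1 connected component.
A forest on 13 vertices with 1 component has exactly 12 edges, which matches — so no cycle.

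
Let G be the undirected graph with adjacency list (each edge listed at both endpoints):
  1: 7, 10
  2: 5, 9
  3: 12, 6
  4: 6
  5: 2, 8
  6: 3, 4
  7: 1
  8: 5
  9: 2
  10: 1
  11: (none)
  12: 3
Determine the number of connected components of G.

Component: {11}
Component: {1, 7, 10}
Component: {2, 5, 8, 9}
Component: {3, 4, 6, 12}

4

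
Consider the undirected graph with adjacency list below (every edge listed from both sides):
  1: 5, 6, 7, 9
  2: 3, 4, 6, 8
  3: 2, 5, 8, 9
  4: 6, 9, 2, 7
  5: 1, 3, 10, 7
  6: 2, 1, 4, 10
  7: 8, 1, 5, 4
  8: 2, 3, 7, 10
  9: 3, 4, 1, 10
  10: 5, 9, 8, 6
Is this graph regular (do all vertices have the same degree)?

Degrees: 1:4, 2:4, 3:4, 4:4, 5:4, 6:4, 7:4, 8:4, 9:4, 10:4
All degrees equal 4; the graph is regular.

Yes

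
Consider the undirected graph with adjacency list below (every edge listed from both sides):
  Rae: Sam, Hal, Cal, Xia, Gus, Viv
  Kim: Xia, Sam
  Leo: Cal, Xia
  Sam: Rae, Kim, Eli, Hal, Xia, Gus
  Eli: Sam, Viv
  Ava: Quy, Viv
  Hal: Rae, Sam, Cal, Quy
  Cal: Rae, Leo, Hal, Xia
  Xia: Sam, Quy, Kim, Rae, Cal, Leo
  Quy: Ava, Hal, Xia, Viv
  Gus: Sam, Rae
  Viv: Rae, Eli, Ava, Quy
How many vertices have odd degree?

Degrees: Rae:6, Kim:2, Leo:2, Sam:6, Eli:2, Ava:2, Hal:4, Cal:4, Xia:6, Quy:4, Gus:2, Viv:4
Odd-degree vertices: none.

0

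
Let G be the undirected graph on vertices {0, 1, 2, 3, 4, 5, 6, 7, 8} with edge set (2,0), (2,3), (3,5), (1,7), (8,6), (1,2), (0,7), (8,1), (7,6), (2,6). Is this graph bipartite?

Color {2, 4, 5, 7, 8} black and {0, 1, 3, 6} white. No edge joins two same-colored vertices, so the graph is bipartite.

Yes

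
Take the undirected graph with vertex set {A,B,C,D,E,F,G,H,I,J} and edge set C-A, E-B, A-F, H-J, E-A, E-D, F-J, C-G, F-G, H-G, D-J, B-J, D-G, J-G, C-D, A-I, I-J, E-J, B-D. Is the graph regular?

Degrees: A:4, B:3, C:3, D:5, E:4, F:3, G:5, H:2, I:2, J:7
Vertex H has degree 2 while J has degree 7, so the graph is not regular.

No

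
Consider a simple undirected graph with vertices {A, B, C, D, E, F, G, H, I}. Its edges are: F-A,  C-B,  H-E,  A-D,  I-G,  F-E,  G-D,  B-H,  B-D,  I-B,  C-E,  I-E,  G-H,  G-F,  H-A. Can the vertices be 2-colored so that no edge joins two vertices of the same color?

A valid 2-coloring puts {C, D, F, H, I} on one side and {A, B, E, G} on the other; every edge crosses between the two sides.

Yes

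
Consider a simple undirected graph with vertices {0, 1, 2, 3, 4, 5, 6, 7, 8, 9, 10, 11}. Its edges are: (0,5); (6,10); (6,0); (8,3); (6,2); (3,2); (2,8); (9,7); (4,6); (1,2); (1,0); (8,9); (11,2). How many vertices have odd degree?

8

Degrees: 0:3, 1:2, 2:5, 3:2, 4:1, 5:1, 6:4, 7:1, 8:3, 9:2, 10:1, 11:1
Odd-degree vertices: 0, 2, 4, 5, 7, 8, 10, 11.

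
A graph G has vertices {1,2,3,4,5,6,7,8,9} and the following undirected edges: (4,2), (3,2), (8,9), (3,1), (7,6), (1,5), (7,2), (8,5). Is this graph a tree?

The graph has 9 vertices and 8 edges.
It is connected with exactly 8 edges, hence acyclic — it is a tree.

Yes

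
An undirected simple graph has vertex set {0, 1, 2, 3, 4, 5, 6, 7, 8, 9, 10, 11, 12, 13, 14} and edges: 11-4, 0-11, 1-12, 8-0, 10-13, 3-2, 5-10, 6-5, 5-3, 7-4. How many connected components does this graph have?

Component: {9}
Component: {14}
Component: {1, 12}
Component: {0, 4, 7, 8, 11}
Component: {2, 3, 5, 6, 10, 13}

5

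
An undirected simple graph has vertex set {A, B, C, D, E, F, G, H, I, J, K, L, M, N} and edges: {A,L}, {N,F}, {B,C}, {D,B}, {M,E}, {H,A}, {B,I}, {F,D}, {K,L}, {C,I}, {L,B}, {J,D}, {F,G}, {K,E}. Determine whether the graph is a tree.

The graph has 14 vertices and 14 edges.
A tree on 14 vertices has exactly 13 edges; this graph has 14, so it contains a cycle and is not a tree.

No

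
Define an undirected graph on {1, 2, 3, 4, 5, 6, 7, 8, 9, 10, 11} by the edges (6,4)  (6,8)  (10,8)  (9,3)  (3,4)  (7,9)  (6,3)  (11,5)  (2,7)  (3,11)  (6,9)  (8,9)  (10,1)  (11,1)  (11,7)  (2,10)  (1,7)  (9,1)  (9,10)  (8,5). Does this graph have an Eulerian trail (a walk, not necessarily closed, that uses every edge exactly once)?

Yes

Degrees: 1:4, 2:2, 3:4, 4:2, 5:2, 6:4, 7:4, 8:4, 9:6, 10:4, 11:4
Odd-degree vertices: none (0 total).
With 0 odd-degree vertices and all edges in one connected piece, an Eulerian trail exists.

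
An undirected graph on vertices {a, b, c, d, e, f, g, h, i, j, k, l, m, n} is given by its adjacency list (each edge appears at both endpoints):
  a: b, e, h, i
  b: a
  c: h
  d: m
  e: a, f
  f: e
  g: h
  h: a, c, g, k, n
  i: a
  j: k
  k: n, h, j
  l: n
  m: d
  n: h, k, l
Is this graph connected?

Component: {d, m}
Component: {a, b, c, e, f, g, h, i, j, k, l, n}
No edge joins these 2 groups, so the graph is disconnected.

No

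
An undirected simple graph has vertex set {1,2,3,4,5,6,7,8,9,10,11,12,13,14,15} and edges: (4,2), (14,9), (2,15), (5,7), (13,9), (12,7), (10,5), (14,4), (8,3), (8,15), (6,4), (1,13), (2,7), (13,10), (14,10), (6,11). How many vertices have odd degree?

10

Degrees: 1:1, 2:3, 3:1, 4:3, 5:2, 6:2, 7:3, 8:2, 9:2, 10:3, 11:1, 12:1, 13:3, 14:3, 15:2
Odd-degree vertices: 1, 2, 3, 4, 7, 10, 11, 12, 13, 14.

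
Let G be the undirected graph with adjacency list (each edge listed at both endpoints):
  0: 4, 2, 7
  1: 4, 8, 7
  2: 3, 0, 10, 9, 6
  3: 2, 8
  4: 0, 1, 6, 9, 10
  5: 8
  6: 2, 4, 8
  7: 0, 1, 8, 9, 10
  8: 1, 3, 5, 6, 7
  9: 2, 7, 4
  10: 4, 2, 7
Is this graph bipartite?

The cycle 7-1-8-7 has length 3, which is odd, so the graph is not bipartite.

No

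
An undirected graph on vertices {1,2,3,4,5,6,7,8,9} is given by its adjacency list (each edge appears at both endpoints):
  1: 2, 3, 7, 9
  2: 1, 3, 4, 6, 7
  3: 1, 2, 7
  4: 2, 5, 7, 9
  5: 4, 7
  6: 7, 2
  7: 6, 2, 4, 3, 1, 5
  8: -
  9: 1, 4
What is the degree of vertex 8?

0

8 has no neighbors.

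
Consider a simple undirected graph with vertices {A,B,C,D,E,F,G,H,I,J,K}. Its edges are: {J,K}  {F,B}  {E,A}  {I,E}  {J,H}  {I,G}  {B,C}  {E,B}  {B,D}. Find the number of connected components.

Component: {H, J, K}
Component: {A, B, C, D, E, F, G, I}

2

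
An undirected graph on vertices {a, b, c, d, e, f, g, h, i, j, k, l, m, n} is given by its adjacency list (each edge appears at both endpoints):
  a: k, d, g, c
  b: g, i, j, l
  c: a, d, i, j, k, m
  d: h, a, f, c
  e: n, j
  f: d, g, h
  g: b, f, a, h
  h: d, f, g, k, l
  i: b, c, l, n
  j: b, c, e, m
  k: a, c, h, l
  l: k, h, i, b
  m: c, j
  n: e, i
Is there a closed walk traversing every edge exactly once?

No

Degrees: a:4, b:4, c:6, d:4, e:2, f:3, g:4, h:5, i:4, j:4, k:4, l:4, m:2, n:2
Vertices with odd degree: f, h. An Eulerian circuit requires all degrees even.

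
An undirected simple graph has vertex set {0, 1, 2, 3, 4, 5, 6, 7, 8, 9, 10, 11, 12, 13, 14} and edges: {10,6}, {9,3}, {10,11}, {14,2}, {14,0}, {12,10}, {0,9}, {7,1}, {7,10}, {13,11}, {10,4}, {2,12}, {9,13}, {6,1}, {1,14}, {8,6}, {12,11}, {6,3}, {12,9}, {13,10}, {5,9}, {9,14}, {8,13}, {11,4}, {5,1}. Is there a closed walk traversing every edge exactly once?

Yes

Degrees: 0:2, 1:4, 2:2, 3:2, 4:2, 5:2, 6:4, 7:2, 8:2, 9:6, 10:6, 11:4, 12:4, 13:4, 14:4
All degrees are even and the non-isolated vertices are connected — an Eulerian circuit exists.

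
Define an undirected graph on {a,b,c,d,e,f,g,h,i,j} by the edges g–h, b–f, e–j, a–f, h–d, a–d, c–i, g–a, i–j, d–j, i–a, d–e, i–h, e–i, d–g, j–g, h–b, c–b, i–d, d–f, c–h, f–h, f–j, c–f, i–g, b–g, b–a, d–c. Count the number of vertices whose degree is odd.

Degrees: a:5, b:5, c:5, d:8, e:3, f:6, g:6, h:6, i:7, j:5
Odd-degree vertices: a, b, c, e, i, j.

6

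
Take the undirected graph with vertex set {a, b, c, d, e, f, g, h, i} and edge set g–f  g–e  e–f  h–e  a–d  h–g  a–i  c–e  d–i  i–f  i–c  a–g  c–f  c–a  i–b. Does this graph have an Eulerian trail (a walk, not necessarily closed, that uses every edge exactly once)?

Degrees: a:4, b:1, c:4, d:2, e:4, f:4, g:4, h:2, i:5
Odd-degree vertices: b, i (2 total).
The non-isolated vertices are connected and exactly 2 have odd degree, so an Eulerian trail exists (from b to i).

Yes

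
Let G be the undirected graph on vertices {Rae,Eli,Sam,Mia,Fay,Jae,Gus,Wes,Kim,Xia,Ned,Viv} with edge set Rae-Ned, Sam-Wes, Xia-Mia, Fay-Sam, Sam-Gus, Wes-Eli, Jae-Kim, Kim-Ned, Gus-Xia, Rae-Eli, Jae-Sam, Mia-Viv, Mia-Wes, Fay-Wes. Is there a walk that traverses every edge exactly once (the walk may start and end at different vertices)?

Yes

Degrees: Rae:2, Eli:2, Sam:4, Mia:3, Fay:2, Jae:2, Gus:2, Wes:4, Kim:2, Xia:2, Ned:2, Viv:1
Odd-degree vertices: Mia, Viv (2 total).
The non-isolated vertices are connected and exactly 2 have odd degree, so an Eulerian trail exists (from Mia to Viv).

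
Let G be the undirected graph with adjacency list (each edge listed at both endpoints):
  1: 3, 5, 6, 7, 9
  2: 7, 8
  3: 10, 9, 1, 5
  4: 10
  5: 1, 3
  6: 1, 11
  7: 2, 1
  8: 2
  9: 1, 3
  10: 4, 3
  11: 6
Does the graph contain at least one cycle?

Yes

|V| = 11, |E| = 12, number of components = 1.
Since 12 > 11 - 1, a cycle must exist; for instance 1-3-9-1.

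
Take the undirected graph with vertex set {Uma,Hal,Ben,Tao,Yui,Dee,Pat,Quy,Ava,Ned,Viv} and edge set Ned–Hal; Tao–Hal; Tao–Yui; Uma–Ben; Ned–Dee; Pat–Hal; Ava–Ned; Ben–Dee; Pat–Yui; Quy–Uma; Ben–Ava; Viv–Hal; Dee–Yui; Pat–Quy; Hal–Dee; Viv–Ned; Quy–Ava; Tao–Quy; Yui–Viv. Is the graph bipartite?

No

Hal-Ned-Viv-Hal is an odd cycle (length 3), and a bipartite graph can contain only even cycles.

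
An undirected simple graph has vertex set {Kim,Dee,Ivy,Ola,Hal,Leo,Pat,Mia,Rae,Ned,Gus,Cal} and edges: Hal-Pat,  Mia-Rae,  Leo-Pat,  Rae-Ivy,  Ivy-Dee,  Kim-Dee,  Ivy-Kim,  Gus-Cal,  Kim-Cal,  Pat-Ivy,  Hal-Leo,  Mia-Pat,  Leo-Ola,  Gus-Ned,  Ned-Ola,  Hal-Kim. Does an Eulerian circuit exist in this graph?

Degrees: Kim:4, Dee:2, Ivy:4, Ola:2, Hal:3, Leo:3, Pat:4, Mia:2, Rae:2, Ned:2, Gus:2, Cal:2
Hal, Leo have odd degree; an Eulerian circuit needs every degree to be even, so none exists.

No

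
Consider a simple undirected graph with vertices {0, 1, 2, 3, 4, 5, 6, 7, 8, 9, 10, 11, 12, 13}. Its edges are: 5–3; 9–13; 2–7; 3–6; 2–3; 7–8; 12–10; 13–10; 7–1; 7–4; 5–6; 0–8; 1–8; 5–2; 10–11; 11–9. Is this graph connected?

No

Component: {9, 10, 11, 12, 13}
Component: {0, 1, 2, 3, 4, 5, 6, 7, 8}
No edge joins these 2 groups, so the graph is disconnected.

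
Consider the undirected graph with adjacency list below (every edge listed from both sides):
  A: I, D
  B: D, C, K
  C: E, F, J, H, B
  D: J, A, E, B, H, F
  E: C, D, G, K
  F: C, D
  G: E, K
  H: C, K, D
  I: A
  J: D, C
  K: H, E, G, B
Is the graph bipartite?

No

E-G-K-E is an odd cycle (length 3), and a bipartite graph can contain only even cycles.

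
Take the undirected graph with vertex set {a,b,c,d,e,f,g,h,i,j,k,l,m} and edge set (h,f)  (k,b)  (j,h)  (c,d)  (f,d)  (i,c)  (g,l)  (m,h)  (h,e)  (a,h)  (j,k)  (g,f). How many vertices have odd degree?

8

Degrees: a:1, b:1, c:2, d:2, e:1, f:3, g:2, h:5, i:1, j:2, k:2, l:1, m:1
Odd-degree vertices: a, b, e, f, h, i, l, m.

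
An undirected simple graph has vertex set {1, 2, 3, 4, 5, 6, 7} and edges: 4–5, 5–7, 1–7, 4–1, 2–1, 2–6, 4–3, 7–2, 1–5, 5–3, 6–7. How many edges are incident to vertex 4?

3

Neighbors of 4: 1, 3, 5.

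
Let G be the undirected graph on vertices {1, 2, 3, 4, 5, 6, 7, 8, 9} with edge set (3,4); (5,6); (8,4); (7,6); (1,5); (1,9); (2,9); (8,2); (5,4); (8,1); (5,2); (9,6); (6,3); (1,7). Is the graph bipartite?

Partition the vertices as {3, 5, 7, 8, 9} vs {1, 2, 4, 6}. Each listed edge has one endpoint in each part, so the graph is bipartite.

Yes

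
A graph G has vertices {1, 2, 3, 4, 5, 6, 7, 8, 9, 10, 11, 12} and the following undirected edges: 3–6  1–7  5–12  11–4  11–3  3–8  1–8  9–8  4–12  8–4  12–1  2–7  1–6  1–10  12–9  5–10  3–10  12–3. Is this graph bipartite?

Yes

Partition the vertices as {6, 7, 8, 10, 11, 12} vs {1, 2, 3, 4, 5, 9}. Each listed edge has one endpoint in each part, so the graph is bipartite.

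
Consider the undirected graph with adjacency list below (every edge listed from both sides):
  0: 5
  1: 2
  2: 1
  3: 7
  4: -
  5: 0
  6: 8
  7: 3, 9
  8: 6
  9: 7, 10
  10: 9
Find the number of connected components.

5

Component: {4}
Component: {0, 5}
Component: {1, 2}
Component: {6, 8}
Component: {3, 7, 9, 10}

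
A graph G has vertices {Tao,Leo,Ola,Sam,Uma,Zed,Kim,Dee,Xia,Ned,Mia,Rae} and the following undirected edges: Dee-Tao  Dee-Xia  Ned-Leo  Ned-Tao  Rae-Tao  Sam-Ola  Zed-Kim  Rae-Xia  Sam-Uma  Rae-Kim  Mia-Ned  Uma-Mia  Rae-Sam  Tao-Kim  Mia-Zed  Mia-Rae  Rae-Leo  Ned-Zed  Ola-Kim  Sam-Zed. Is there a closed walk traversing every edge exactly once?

Degrees: Tao:4, Leo:2, Ola:2, Sam:4, Uma:2, Zed:4, Kim:4, Dee:2, Xia:2, Ned:4, Mia:4, Rae:6
All degrees are even and the non-isolated vertices are connected — an Eulerian circuit exists.

Yes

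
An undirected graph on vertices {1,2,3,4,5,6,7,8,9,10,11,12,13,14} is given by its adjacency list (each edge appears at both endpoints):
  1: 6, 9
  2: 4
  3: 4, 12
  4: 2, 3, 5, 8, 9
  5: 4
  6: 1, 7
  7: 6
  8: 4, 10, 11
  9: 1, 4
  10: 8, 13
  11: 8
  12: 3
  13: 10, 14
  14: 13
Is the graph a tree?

Yes

|V| = 14, |E| = 13.
It is connected with exactly 13 edges, hence acyclic — it is a tree.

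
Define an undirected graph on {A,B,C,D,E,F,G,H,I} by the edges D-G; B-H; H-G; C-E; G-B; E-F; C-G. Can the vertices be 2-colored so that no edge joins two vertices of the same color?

No

The cycle B-G-H-B has length 3, which is odd, so the graph is not bipartite.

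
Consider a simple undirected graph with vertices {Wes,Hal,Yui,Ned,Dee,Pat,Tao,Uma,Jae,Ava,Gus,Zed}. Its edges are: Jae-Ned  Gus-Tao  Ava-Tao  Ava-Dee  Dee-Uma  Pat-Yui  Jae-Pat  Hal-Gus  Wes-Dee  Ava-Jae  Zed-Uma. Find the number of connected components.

Component: {Wes, Hal, Yui, Ned, Dee, Pat, Tao, Uma, Jae, Ava, Gus, Zed}

1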